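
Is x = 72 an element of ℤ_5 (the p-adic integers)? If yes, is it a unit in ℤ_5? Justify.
x ∈ ℤ_5^× (unit); v_5(x) = 0

ℤ_5 = {x ∈ ℚ_5 : v_5(x) ≥ 0} and ℤ_5^× = {x ∈ ℤ_5 : v_5(x) = 0}. Here v_5(72) = v_5(num) − v_5(den) = 0; compare against these criteria.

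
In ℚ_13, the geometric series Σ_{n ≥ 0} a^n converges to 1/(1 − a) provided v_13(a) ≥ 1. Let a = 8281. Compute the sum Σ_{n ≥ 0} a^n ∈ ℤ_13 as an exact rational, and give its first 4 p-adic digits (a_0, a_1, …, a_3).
Σ a^n = 1/(1 − a) = -1/8280;  first 4 digits = (1, 0, 10, 3)

v_13(a) = 2 ≥ 1, so the series converges in ℤ_13 to 1/(1 − a) = 1/(1 − 8281) = -1/8280. Expand this rational in ℤ_13: compute digits iteratively via d_i = x_i mod 13, x_{i+1} = (x_i − d_i)/13. The first 4 digits are (1, 0, 10, 3).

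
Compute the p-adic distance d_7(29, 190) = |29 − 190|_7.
d_7(29, 190) = 1/7

Step 1 — x − y = 29 − 190 = -161. Step 2 — v_7(-161) = 1 (factor: -161 = −(7^1 · 23); the sign does not affect v_p). Step 3 — |x − y|_7 = 7^{-1} = 1/7.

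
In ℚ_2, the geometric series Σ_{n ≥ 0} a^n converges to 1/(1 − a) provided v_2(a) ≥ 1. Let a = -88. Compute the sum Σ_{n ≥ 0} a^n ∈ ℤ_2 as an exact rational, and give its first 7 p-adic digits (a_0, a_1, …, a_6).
Σ a^n = 1/(1 − a) = 1/89;  first 7 digits = (1, 0, 0, 1, 0, 1, 1)

v_2(a) = 3 ≥ 1, so the series converges in ℤ_2 to 1/(1 − a) = 1/(1 − (-88)) = 1/89. Expand this rational in ℤ_2: compute digits iteratively via d_i = x_i mod 2, x_{i+1} = (x_i − d_i)/2. The first 7 digits are (1, 0, 0, 1, 0, 1, 1).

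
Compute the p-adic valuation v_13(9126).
v_13(9126) = 2

v_13(n) is the largest exponent k such that 13^k divides n. Factor out: 9126 = 13^2 · 54. (Sign doesn't affect v_p.) So v_13(9126) = 2.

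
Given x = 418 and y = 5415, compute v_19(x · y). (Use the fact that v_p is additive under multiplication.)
v_19(2263470) = 3

v_p(x) = 1 (factor: 418 = 19^1 · 22); v_p(y) = 2 (factor: 5415 = 19^2 · 15). Additivity: v_p(xy) = v_p(x) + v_p(y) = 1 + 2 = 3. (Direct check: xy = 2263470 = 19^3 · (330).)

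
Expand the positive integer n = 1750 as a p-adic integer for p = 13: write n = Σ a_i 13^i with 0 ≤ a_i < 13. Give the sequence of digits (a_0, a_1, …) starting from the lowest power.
(a_0, a_1, …) = (8, 4, 10)

Repeated division by 13 gives the digits low-to-high: 1750 = 8 + 4·13^1 + 10·13^2. Digit sequence: (8, 4, 10).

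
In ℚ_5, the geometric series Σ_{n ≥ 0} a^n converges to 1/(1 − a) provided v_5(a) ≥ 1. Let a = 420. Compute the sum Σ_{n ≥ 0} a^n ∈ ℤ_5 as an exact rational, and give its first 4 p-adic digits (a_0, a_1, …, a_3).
Σ a^n = 1/(1 − a) = -1/419;  first 4 digits = (1, 4, 2, 3)

v_5(a) = 1 ≥ 1, so the series converges in ℤ_5 to 1/(1 − a) = 1/(1 − 420) = -1/419. Expand this rational in ℤ_5: compute digits iteratively via d_i = x_i mod 5, x_{i+1} = (x_i − d_i)/5. The first 4 digits are (1, 4, 2, 3).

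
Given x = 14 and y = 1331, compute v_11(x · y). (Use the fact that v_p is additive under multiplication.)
v_11(18634) = 3

v_p(x) = 0 (factor: 14 = 11^0 · 14); v_p(y) = 3 (factor: 1331 = 11^3 · 1). Additivity: v_p(xy) = v_p(x) + v_p(y) = 0 + 3 = 3. (Direct check: xy = 18634 = 11^3 · (14).)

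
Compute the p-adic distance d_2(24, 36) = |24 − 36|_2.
d_2(24, 36) = 1/4

Step 1 — x − y = 24 − 36 = -12. Step 2 — v_2(-12) = 2 (factor: -12 = −(2^2 · 3); the sign does not affect v_p). Step 3 — |x − y|_2 = 2^{-2} = 1/4.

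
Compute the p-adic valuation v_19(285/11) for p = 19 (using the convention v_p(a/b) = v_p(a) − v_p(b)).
v_19(285/11) = 1

Factor powers of 19 from the numerator and denominator of the reduced fraction: 285 = 19^1 · 15 and 11 = 19^0 · 11. Apply v_p(a/b) = v_p(a) − v_p(b): v_19(285/11) = 1 − 0 = 1.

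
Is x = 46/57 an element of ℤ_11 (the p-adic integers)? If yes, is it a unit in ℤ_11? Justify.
x ∈ ℤ_11^× (unit); v_11(x) = 0

ℤ_11 = {x ∈ ℚ_11 : v_11(x) ≥ 0} and ℤ_11^× = {x ∈ ℤ_11 : v_11(x) = 0}. Here v_11(46/57) = v_11(num) − v_11(den) = 0; compare against these criteria.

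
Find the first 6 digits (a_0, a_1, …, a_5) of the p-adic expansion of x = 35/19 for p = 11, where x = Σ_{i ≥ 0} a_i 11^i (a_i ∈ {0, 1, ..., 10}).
(a_0, …, a_5) = (3, 8, 1, 1, 8, 1)

v_11(35/19) = 0 (numerator and denominator both coprime to 11), so x ∈ ℤ_11^×. Compute digits iteratively via a_i = x_i mod 11, x_{i+1} = (x_i − a_i)/11, with x_0 = x:
  x_0 = 35/19;  a_0 = 3;  x_1 = (x_0 − 3)/11 = -2/19
  x_1 = -2/19;  a_1 = 8;  x_2 = (x_1 − 8)/11 = -14/19
  x_2 = -14/19;  a_2 = 1;  x_3 = (x_2 − 1)/11 = -3/19
  x_3 = -3/19;  a_3 = 1;  x_4 = (x_3 − 1)/11 = -2/19
  x_4 = -2/19;  a_4 = 8;  x_5 = (x_4 − 8)/11 = -14/19
  x_5 = -14/19;  a_5 = 1;  x_6 = (x_5 − 1)/11 = -3/19
Digits: (3, 8, 1, 1, 8, 1).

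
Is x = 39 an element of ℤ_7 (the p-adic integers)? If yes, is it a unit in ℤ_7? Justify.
x ∈ ℤ_7^× (unit); v_7(x) = 0

ℤ_7 = {x ∈ ℚ_7 : v_7(x) ≥ 0} and ℤ_7^× = {x ∈ ℤ_7 : v_7(x) = 0}. Here v_7(39) = v_7(num) − v_7(den) = 0; compare against these criteria.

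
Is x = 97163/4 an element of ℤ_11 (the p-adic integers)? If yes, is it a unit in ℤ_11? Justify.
x ∈ ℤ_11 but not a unit; v_11(x) = 3 > 0

ℤ_11 = {x ∈ ℚ_11 : v_11(x) ≥ 0} and ℤ_11^× = {x ∈ ℤ_11 : v_11(x) = 0}. Here v_11(97163/4) = v_11(num) − v_11(den) = 3; compare against these criteria.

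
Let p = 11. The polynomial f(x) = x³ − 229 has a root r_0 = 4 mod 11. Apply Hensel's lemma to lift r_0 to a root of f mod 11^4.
r_3 = 1225 (mod 14641)

Hensel: r_{i+1} = r_i − f(r_i)/f′(r_i) mod 11^{i+2}, where f′(x) = 3x². Iterate:
  r_0 = 4 (mod 11)
  r_1 = 15 (mod 121)
  r_2 = 1225 (mod 1331)
  r_3 = 1225 (mod 14641)
Final: r = 1225 with f(r) ≡ 0 mod 11^4.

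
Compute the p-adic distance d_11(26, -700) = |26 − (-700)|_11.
d_11(26, -700) = 1/121

Step 1 — x − y = 26 − (-700) = 726. Step 2 — v_11(726) = 2 (factor: 726 = (11^2 · 6); the sign does not affect v_p). Step 3 — |x − y|_11 = 11^{-2} = 1/121.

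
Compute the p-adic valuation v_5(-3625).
v_5(-3625) = 3

v_5(n) is the largest exponent k such that 5^k divides n. Factor out: -3625 = -5^3 · 29. (Sign doesn't affect v_p.) So v_5(-3625) = 3.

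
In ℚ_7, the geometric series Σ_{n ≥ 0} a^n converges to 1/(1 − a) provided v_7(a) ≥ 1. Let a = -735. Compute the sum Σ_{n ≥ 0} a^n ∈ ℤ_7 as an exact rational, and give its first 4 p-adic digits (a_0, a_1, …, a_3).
Σ a^n = 1/(1 − a) = 1/736;  first 4 digits = (1, 0, 6, 4)

v_7(a) = 2 ≥ 1, so the series converges in ℤ_7 to 1/(1 − a) = 1/(1 − (-735)) = 1/736. Expand this rational in ℤ_7: compute digits iteratively via d_i = x_i mod 7, x_{i+1} = (x_i − d_i)/7. The first 4 digits are (1, 0, 6, 4).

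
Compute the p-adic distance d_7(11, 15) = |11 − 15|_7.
d_7(11, 15) = 1

Step 1 — x − y = 11 − 15 = -4. Step 2 — v_7(-4) = 0 (factor: -4 = −(7^0 · 4); the sign does not affect v_p). Step 3 — |x − y|_7 = 7^{0} = 1.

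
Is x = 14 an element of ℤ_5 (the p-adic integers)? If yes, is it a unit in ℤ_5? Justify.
x ∈ ℤ_5^× (unit); v_5(x) = 0

ℤ_5 = {x ∈ ℚ_5 : v_5(x) ≥ 0} and ℤ_5^× = {x ∈ ℤ_5 : v_5(x) = 0}. Here v_5(14) = v_5(num) − v_5(den) = 0; compare against these criteria.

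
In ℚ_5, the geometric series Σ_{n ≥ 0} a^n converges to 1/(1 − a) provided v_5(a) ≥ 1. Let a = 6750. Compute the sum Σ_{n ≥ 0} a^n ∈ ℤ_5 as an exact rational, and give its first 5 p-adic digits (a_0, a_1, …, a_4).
Σ a^n = 1/(1 − a) = -1/6749;  first 5 digits = (1, 0, 0, 4, 0)

v_5(a) = 3 ≥ 1, so the series converges in ℤ_5 to 1/(1 − a) = 1/(1 − 6750) = -1/6749. Expand this rational in ℤ_5: compute digits iteratively via d_i = x_i mod 5, x_{i+1} = (x_i − d_i)/5. The first 5 digits are (1, 0, 0, 4, 0).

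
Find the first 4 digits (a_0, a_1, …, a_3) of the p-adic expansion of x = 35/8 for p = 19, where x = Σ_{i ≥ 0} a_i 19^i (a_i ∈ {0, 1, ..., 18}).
(a_0, …, a_3) = (2, 12, 16, 11)

v_19(35/8) = 0 (numerator and denominator both coprime to 19), so x ∈ ℤ_19^×. Compute digits iteratively via a_i = x_i mod 19, x_{i+1} = (x_i − a_i)/19, with x_0 = x:
  x_0 = 35/8;  a_0 = 2;  x_1 = (x_0 − 2)/19 = 1/8
  x_1 = 1/8;  a_1 = 12;  x_2 = (x_1 − 12)/19 = -5/8
  x_2 = -5/8;  a_2 = 16;  x_3 = (x_2 − 16)/19 = -7/8
  x_3 = -7/8;  a_3 = 11;  x_4 = (x_3 − 11)/19 = -5/8
Digits: (2, 12, 16, 11).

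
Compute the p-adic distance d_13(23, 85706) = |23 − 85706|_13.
d_13(23, 85706) = 1/28561

Step 1 — x − y = 23 − 85706 = -85683. Step 2 — v_13(-85683) = 4 (factor: -85683 = −(13^4 · 3); the sign does not affect v_p). Step 3 — |x − y|_13 = 13^{-4} = 1/28561.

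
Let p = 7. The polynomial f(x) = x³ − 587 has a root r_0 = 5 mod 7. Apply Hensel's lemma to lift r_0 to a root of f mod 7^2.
r_1 = 19 (mod 49)

Hensel: r_{i+1} = r_i − f(r_i)/f′(r_i) mod 7^{i+2}, where f′(x) = 3x². Iterate:
  r_0 = 5 (mod 7)
  r_1 = 19 (mod 49)
Final: r = 19 with f(r) ≡ 0 mod 7^2.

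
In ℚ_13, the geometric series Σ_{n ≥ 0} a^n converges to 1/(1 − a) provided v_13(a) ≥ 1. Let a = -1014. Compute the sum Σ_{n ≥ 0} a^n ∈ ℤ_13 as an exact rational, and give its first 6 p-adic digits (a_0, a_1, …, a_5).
Σ a^n = 1/(1 − a) = 1/1015;  first 6 digits = (1, 0, 7, 12, 9, 2)

v_13(a) = 2 ≥ 1, so the series converges in ℤ_13 to 1/(1 − a) = 1/(1 − (-1014)) = 1/1015. Expand this rational in ℤ_13: compute digits iteratively via d_i = x_i mod 13, x_{i+1} = (x_i − d_i)/13. The first 6 digits are (1, 0, 7, 12, 9, 2).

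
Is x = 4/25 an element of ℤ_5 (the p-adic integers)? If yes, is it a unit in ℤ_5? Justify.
x ∉ ℤ_5 (v_5(x) = -2 < 0)

ℤ_5 = {x ∈ ℚ_5 : v_5(x) ≥ 0} and ℤ_5^× = {x ∈ ℤ_5 : v_5(x) = 0}. Here v_5(4/25) = v_5(num) − v_5(den) = -2; compare against these criteria.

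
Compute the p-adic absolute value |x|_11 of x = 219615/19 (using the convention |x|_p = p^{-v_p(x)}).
|219615/19|_11 = 1/14641

Step 1 — compute v_11(x) by factoring powers of 11 out of the numerator and denominator: v_11(219615/19) = 4. Step 2 — apply |x|_p = p^{-v_p(x)} = 11^{-4} = 1/14641.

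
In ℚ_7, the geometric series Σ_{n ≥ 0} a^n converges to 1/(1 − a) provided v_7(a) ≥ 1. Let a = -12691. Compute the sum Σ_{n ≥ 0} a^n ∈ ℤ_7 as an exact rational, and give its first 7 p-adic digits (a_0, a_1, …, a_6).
Σ a^n = 1/(1 − a) = 1/12692;  first 7 digits = (1, 0, 0, 5, 1, 6, 3)

v_7(a) = 3 ≥ 1, so the series converges in ℤ_7 to 1/(1 − a) = 1/(1 − (-12691)) = 1/12692. Expand this rational in ℤ_7: compute digits iteratively via d_i = x_i mod 7, x_{i+1} = (x_i − d_i)/7. The first 7 digits are (1, 0, 0, 5, 1, 6, 3).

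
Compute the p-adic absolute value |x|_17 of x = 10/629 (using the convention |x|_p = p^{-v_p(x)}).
|10/629|_17 = 17

Step 1 — compute v_17(x) by factoring powers of 17 out of the numerator and denominator: v_17(10/629) = -1. Step 2 — apply |x|_p = p^{-v_p(x)} = 17^{1} = 17.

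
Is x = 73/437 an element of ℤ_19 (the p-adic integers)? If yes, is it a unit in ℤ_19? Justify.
x ∉ ℤ_19 (v_19(x) = -1 < 0)

ℤ_19 = {x ∈ ℚ_19 : v_19(x) ≥ 0} and ℤ_19^× = {x ∈ ℤ_19 : v_19(x) = 0}. Here v_19(73/437) = v_19(num) − v_19(den) = -1; compare against these criteria.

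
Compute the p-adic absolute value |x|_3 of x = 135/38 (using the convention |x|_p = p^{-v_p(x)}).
|135/38|_3 = 1/27

Step 1 — compute v_3(x) by factoring powers of 3 out of the numerator and denominator: v_3(135/38) = 3. Step 2 — apply |x|_p = p^{-v_p(x)} = 3^{-3} = 1/27.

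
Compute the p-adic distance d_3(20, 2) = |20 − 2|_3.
d_3(20, 2) = 1/9

Step 1 — x − y = 20 − 2 = 18. Step 2 — v_3(18) = 2 (factor: 18 = (3^2 · 2); the sign does not affect v_p). Step 3 — |x − y|_3 = 3^{-2} = 1/9.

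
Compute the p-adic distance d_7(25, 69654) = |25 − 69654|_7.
d_7(25, 69654) = 1/2401

Step 1 — x − y = 25 − 69654 = -69629. Step 2 — v_7(-69629) = 4 (factor: -69629 = −(7^4 · 29); the sign does not affect v_p). Step 3 — |x − y|_7 = 7^{-4} = 1/2401.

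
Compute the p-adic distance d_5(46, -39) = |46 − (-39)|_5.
d_5(46, -39) = 1/5

Step 1 — x − y = 46 − (-39) = 85. Step 2 — v_5(85) = 1 (factor: 85 = (5^1 · 17); the sign does not affect v_p). Step 3 — |x − y|_5 = 5^{-1} = 1/5.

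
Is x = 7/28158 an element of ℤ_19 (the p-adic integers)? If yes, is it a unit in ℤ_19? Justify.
x ∉ ℤ_19 (v_19(x) = -2 < 0)

ℤ_19 = {x ∈ ℚ_19 : v_19(x) ≥ 0} and ℤ_19^× = {x ∈ ℤ_19 : v_19(x) = 0}. Here v_19(7/28158) = v_19(num) − v_19(den) = -2; compare against these criteria.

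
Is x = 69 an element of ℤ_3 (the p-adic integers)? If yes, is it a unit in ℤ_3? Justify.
x ∈ ℤ_3 but not a unit; v_3(x) = 1 > 0

ℤ_3 = {x ∈ ℚ_3 : v_3(x) ≥ 0} and ℤ_3^× = {x ∈ ℤ_3 : v_3(x) = 0}. Here v_3(69) = v_3(num) − v_3(den) = 1; compare against these criteria.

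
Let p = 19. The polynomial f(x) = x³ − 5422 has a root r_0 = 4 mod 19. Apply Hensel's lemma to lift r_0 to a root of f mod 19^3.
r_2 = 4583 (mod 6859)

Hensel: r_{i+1} = r_i − f(r_i)/f′(r_i) mod 19^{i+2}, where f′(x) = 3x². Iterate:
  r_0 = 4 (mod 19)
  r_1 = 251 (mod 361)
  r_2 = 4583 (mod 6859)
Final: r = 4583 with f(r) ≡ 0 mod 19^3.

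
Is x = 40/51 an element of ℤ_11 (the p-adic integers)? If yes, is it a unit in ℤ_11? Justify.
x ∈ ℤ_11^× (unit); v_11(x) = 0

ℤ_11 = {x ∈ ℚ_11 : v_11(x) ≥ 0} and ℤ_11^× = {x ∈ ℤ_11 : v_11(x) = 0}. Here v_11(40/51) = v_11(num) − v_11(den) = 0; compare against these criteria.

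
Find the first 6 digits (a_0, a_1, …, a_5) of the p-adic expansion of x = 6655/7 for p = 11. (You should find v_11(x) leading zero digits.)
(a_0, …, a_5) = (0, 0, 0, 7, 1, 3)

v_11(6655/7) = 3, so a_0 = ... = a_2 = 0. Factor out: x = 11^3 · u with u = 5/7 a unit in ℤ_11. Expand u iteratively via a_{v+i} = u_i mod 11, u_{i+1} = (u_i − a_{v+i})/11:
  u_0 = 5/7;  a_3 = 7;  u_1 = (u_0 − 7)/11 = -4/7
  u_1 = -4/7;  a_4 = 1;  u_2 = (u_1 − 1)/11 = -1/7
  u_2 = -1/7;  a_5 = 3;  u_3 = (u_2 − 3)/11 = -2/7
Digits: (0, 0, 0, 7, 1, 3).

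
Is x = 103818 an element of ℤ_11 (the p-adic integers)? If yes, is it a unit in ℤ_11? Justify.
x ∈ ℤ_11 but not a unit; v_11(x) = 3 > 0

ℤ_11 = {x ∈ ℚ_11 : v_11(x) ≥ 0} and ℤ_11^× = {x ∈ ℤ_11 : v_11(x) = 0}. Here v_11(103818) = v_11(num) − v_11(den) = 3; compare against these criteria.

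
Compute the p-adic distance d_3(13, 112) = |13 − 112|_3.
d_3(13, 112) = 1/9

Step 1 — x − y = 13 − 112 = -99. Step 2 — v_3(-99) = 2 (factor: -99 = −(3^2 · 11); the sign does not affect v_p). Step 3 — |x − y|_3 = 3^{-2} = 1/9.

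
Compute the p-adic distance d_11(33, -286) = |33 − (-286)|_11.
d_11(33, -286) = 1/11

Step 1 — x − y = 33 − (-286) = 319. Step 2 — v_11(319) = 1 (factor: 319 = (11^1 · 29); the sign does not affect v_p). Step 3 — |x − y|_11 = 11^{-1} = 1/11.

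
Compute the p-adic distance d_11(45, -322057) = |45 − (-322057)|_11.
d_11(45, -322057) = 1/161051

Step 1 — x − y = 45 − (-322057) = 322102. Step 2 — v_11(322102) = 5 (factor: 322102 = (11^5 · 2); the sign does not affect v_p). Step 3 — |x − y|_11 = 11^{-5} = 1/161051.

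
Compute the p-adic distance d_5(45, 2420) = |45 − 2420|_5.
d_5(45, 2420) = 1/125

Step 1 — x − y = 45 − 2420 = -2375. Step 2 — v_5(-2375) = 3 (factor: -2375 = −(5^3 · 19); the sign does not affect v_p). Step 3 — |x − y|_5 = 5^{-3} = 1/125.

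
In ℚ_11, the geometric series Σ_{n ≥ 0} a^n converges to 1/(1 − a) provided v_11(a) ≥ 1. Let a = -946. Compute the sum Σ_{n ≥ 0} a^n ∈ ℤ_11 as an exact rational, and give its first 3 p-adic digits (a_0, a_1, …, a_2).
Σ a^n = 1/(1 − a) = 1/947;  first 3 digits = (1, 2, 7)

v_11(a) = 1 ≥ 1, so the series converges in ℤ_11 to 1/(1 − a) = 1/(1 − (-946)) = 1/947. Expand this rational in ℤ_11: compute digits iteratively via d_i = x_i mod 11, x_{i+1} = (x_i − d_i)/11. The first 3 digits are (1, 2, 7).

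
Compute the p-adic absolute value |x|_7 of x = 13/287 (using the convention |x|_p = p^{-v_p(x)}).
|13/287|_7 = 7

Step 1 — compute v_7(x) by factoring powers of 7 out of the numerator and denominator: v_7(13/287) = -1. Step 2 — apply |x|_p = p^{-v_p(x)} = 7^{1} = 7.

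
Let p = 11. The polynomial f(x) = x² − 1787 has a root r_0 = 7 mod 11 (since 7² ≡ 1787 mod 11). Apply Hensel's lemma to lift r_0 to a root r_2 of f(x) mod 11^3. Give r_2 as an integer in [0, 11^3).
r_2 = 1151 (mod 1331)

Hensel's recurrence: r_{i+1} = r_i − f(r_i)·(f′(r_i))^{-1} mod 11^{i+2}, with f′(x) = 2x. Iterate:
  r_0 = 7 (mod 11)
  r_1 = 62 (mod 121)
  r_2 = 1151 (mod 1331)
Final: r_2 = 1151, and one checks f(r_2) ≡ 0 mod 11^3.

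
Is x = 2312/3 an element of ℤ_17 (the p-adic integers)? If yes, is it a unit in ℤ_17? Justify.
x ∈ ℤ_17 but not a unit; v_17(x) = 2 > 0

ℤ_17 = {x ∈ ℚ_17 : v_17(x) ≥ 0} and ℤ_17^× = {x ∈ ℤ_17 : v_17(x) = 0}. Here v_17(2312/3) = v_17(num) − v_17(den) = 2; compare against these criteria.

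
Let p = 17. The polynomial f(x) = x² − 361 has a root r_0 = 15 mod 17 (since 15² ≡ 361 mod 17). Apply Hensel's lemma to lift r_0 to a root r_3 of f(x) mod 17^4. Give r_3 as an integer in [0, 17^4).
r_3 = 83502 (mod 83521)

Hensel's recurrence: r_{i+1} = r_i − f(r_i)·(f′(r_i))^{-1} mod 17^{i+2}, with f′(x) = 2x. Iterate:
  r_0 = 15 (mod 17)
  r_1 = 270 (mod 289)
  r_2 = 4894 (mod 4913)
  r_3 = 83502 (mod 83521)
Final: r_3 = 83502, and one checks f(r_3) ≡ 0 mod 17^4.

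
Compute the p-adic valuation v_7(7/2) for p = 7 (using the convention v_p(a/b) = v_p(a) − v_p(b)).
v_7(7/2) = 1

Factor powers of 7 from the numerator and denominator of the reduced fraction: 7 = 7^1 · 1 and 2 = 7^0 · 2. Apply v_p(a/b) = v_p(a) − v_p(b): v_7(7/2) = 1 − 0 = 1.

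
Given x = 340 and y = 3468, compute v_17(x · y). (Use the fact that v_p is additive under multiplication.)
v_17(1179120) = 3

v_p(x) = 1 (factor: 340 = 17^1 · 20); v_p(y) = 2 (factor: 3468 = 17^2 · 12). Additivity: v_p(xy) = v_p(x) + v_p(y) = 1 + 2 = 3. (Direct check: xy = 1179120 = 17^3 · (240).)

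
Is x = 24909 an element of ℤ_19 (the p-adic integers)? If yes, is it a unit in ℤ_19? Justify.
x ∈ ℤ_19 but not a unit; v_19(x) = 2 > 0

ℤ_19 = {x ∈ ℚ_19 : v_19(x) ≥ 0} and ℤ_19^× = {x ∈ ℤ_19 : v_19(x) = 0}. Here v_19(24909) = v_19(num) − v_19(den) = 2; compare against these criteria.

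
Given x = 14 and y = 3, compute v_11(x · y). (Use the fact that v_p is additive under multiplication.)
v_11(42) = 0

v_p(x) = 0 (factor: 14 = 11^0 · 14); v_p(y) = 0 (factor: 3 = 11^0 · 3). Additivity: v_p(xy) = v_p(x) + v_p(y) = 0 + 0 = 0. (Direct check: xy = 42 = 11^0 · (42).)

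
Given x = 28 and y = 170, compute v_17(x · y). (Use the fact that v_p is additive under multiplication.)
v_17(4760) = 1

v_p(x) = 0 (factor: 28 = 17^0 · 28); v_p(y) = 1 (factor: 170 = 17^1 · 10). Additivity: v_p(xy) = v_p(x) + v_p(y) = 0 + 1 = 1. (Direct check: xy = 4760 = 17^1 · (280).)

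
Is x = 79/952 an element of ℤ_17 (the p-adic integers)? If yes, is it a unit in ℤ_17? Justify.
x ∉ ℤ_17 (v_17(x) = -1 < 0)

ℤ_17 = {x ∈ ℚ_17 : v_17(x) ≥ 0} and ℤ_17^× = {x ∈ ℤ_17 : v_17(x) = 0}. Here v_17(79/952) = v_17(num) − v_17(den) = -1; compare against these criteria.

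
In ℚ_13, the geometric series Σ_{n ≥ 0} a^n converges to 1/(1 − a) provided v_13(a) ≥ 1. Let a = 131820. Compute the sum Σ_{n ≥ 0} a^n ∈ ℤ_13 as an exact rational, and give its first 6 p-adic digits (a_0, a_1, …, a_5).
Σ a^n = 1/(1 − a) = -1/131819;  first 6 digits = (1, 0, 0, 8, 4, 0)

v_13(a) = 3 ≥ 1, so the series converges in ℤ_13 to 1/(1 − a) = 1/(1 − 131820) = -1/131819. Expand this rational in ℤ_13: compute digits iteratively via d_i = x_i mod 13, x_{i+1} = (x_i − d_i)/13. The first 6 digits are (1, 0, 0, 8, 4, 0).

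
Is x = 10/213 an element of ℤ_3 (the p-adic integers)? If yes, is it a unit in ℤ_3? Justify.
x ∉ ℤ_3 (v_3(x) = -1 < 0)

ℤ_3 = {x ∈ ℚ_3 : v_3(x) ≥ 0} and ℤ_3^× = {x ∈ ℤ_3 : v_3(x) = 0}. Here v_3(10/213) = v_3(num) − v_3(den) = -1; compare against these criteria.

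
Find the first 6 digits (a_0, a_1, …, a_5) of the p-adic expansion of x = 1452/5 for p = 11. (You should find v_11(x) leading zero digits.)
(a_0, …, a_5) = (0, 0, 9, 6, 6, 6)

v_11(1452/5) = 2, so a_0 = ... = a_1 = 0. Factor out: x = 11^2 · u with u = 12/5 a unit in ℤ_11. Expand u iteratively via a_{v+i} = u_i mod 11, u_{i+1} = (u_i − a_{v+i})/11:
  u_0 = 12/5;  a_2 = 9;  u_1 = (u_0 − 9)/11 = -3/5
  u_1 = -3/5;  a_3 = 6;  u_2 = (u_1 − 6)/11 = -3/5
  u_2 = -3/5;  a_4 = 6;  u_3 = (u_2 − 6)/11 = -3/5
  u_3 = -3/5;  a_5 = 6;  u_4 = (u_3 − 6)/11 = -3/5
Digits: (0, 0, 9, 6, 6, 6).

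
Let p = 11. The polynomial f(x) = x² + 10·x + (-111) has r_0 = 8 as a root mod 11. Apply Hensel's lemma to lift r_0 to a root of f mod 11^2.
r_1 = 30 (mod 121)

Hensel: r_{i+1} = r_i − f(r_i)·(f′(r_i))^{-1} mod 11^{i+2}, f′(x) = 2x + 10. Iterate:
  r_0 = 8 (mod 11)
  r_1 = 30 (mod 121)
Final: r = 30 satisfies f(r) ≡ 0 mod 11^2.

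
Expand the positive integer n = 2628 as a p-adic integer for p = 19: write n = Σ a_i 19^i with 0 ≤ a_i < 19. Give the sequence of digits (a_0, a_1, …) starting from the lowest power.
(a_0, a_1, …) = (6, 5, 7)

Repeated division by 19 gives the digits low-to-high: 2628 = 6 + 5·19^1 + 7·19^2. Digit sequence: (6, 5, 7).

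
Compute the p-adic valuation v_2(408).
v_2(408) = 3

v_2(n) is the largest exponent k such that 2^k divides n. Factor out: 408 = 2^3 · 51. (Sign doesn't affect v_p.) So v_2(408) = 3.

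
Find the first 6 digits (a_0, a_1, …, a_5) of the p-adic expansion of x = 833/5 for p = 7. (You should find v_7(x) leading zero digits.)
(a_0, …, a_5) = (0, 0, 2, 3, 1, 4)

v_7(833/5) = 2, so a_0 = ... = a_1 = 0. Factor out: x = 7^2 · u with u = 17/5 a unit in ℤ_7. Expand u iteratively via a_{v+i} = u_i mod 7, u_{i+1} = (u_i − a_{v+i})/7:
  u_0 = 17/5;  a_2 = 2;  u_1 = (u_0 − 2)/7 = 1/5
  u_1 = 1/5;  a_3 = 3;  u_2 = (u_1 − 3)/7 = -2/5
  u_2 = -2/5;  a_4 = 1;  u_3 = (u_2 − 1)/7 = -1/5
  u_3 = -1/5;  a_5 = 4;  u_4 = (u_3 − 4)/7 = -3/5
Digits: (0, 0, 2, 3, 1, 4).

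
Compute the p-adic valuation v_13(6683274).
v_13(6683274) = 5

v_13(n) is the largest exponent k such that 13^k divides n. Factor out: 6683274 = 13^5 · 18. (Sign doesn't affect v_p.) So v_13(6683274) = 5.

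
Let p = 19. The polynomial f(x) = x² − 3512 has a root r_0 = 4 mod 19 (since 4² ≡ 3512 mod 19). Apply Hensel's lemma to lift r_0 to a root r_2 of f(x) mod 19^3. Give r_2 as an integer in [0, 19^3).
r_2 = 6578 (mod 6859)

Hensel's recurrence: r_{i+1} = r_i − f(r_i)·(f′(r_i))^{-1} mod 19^{i+2}, with f′(x) = 2x. Iterate:
  r_0 = 4 (mod 19)
  r_1 = 80 (mod 361)
  r_2 = 6578 (mod 6859)
Final: r_2 = 6578, and one checks f(r_2) ≡ 0 mod 19^3.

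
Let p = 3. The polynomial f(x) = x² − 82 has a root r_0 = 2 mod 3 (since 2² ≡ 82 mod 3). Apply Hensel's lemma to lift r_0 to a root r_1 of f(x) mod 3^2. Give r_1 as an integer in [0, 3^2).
r_1 = 8 (mod 9)

Hensel's recurrence: r_{i+1} = r_i − f(r_i)·(f′(r_i))^{-1} mod 3^{i+2}, with f′(x) = 2x. Iterate:
  r_0 = 2 (mod 3)
  r_1 = 8 (mod 9)
Final: r_1 = 8, and one checks f(r_1) ≡ 0 mod 3^2.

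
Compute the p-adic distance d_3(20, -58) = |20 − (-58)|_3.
d_3(20, -58) = 1/3

Step 1 — x − y = 20 − (-58) = 78. Step 2 — v_3(78) = 1 (factor: 78 = (3^1 · 26); the sign does not affect v_p). Step 3 — |x − y|_3 = 3^{-1} = 1/3.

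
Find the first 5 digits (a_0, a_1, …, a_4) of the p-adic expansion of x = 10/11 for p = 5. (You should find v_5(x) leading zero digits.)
(a_0, …, a_4) = (0, 2, 1, 2, 0)

v_5(10/11) = 1, so a_0 = ... = a_0 = 0. Factor out: x = 5^1 · u with u = 2/11 a unit in ℤ_5. Expand u iteratively via a_{v+i} = u_i mod 5, u_{i+1} = (u_i − a_{v+i})/5:
  u_0 = 2/11;  a_1 = 2;  u_1 = (u_0 − 2)/5 = -4/11
  u_1 = -4/11;  a_2 = 1;  u_2 = (u_1 − 1)/5 = -3/11
  u_2 = -3/11;  a_3 = 2;  u_3 = (u_2 − 2)/5 = -5/11
  u_3 = -5/11;  a_4 = 0;  u_4 = (u_3 − 0)/5 = -1/11
Digits: (0, 2, 1, 2, 0).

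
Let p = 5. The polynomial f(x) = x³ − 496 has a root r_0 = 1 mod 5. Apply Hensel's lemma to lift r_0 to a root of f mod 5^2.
r_1 = 16 (mod 25)

Hensel: r_{i+1} = r_i − f(r_i)/f′(r_i) mod 5^{i+2}, where f′(x) = 3x². Iterate:
  r_0 = 1 (mod 5)
  r_1 = 16 (mod 25)
Final: r = 16 with f(r) ≡ 0 mod 5^2.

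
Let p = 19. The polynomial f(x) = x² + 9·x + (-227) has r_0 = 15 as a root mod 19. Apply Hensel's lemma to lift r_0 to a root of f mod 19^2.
r_1 = 243 (mod 361)

Hensel: r_{i+1} = r_i − f(r_i)·(f′(r_i))^{-1} mod 19^{i+2}, f′(x) = 2x + 9. Iterate:
  r_0 = 15 (mod 19)
  r_1 = 243 (mod 361)
Final: r = 243 satisfies f(r) ≡ 0 mod 19^2.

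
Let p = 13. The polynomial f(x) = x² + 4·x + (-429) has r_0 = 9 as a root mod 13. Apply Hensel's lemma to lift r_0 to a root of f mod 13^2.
r_1 = 100 (mod 169)

Hensel: r_{i+1} = r_i − f(r_i)·(f′(r_i))^{-1} mod 13^{i+2}, f′(x) = 2x + 4. Iterate:
  r_0 = 9 (mod 13)
  r_1 = 100 (mod 169)
Final: r = 100 satisfies f(r) ≡ 0 mod 13^2.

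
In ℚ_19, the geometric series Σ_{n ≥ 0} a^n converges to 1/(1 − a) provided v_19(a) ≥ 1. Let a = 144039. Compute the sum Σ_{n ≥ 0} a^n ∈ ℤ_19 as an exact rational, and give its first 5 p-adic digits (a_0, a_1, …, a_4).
Σ a^n = 1/(1 − a) = -1/144038;  first 5 digits = (1, 0, 0, 2, 1)

v_19(a) = 3 ≥ 1, so the series converges in ℤ_19 to 1/(1 − a) = 1/(1 − 144039) = -1/144038. Expand this rational in ℤ_19: compute digits iteratively via d_i = x_i mod 19, x_{i+1} = (x_i − d_i)/19. The first 5 digits are (1, 0, 0, 2, 1).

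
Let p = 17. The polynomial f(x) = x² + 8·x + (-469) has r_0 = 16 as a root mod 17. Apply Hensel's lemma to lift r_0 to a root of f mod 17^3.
r_2 = 849 (mod 4913)

Hensel: r_{i+1} = r_i − f(r_i)·(f′(r_i))^{-1} mod 17^{i+2}, f′(x) = 2x + 8. Iterate:
  r_0 = 16 (mod 17)
  r_1 = 271 (mod 289)
  r_2 = 849 (mod 4913)
Final: r = 849 satisfies f(r) ≡ 0 mod 17^3.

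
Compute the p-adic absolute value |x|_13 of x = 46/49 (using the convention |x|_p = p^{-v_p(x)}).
|46/49|_13 = 1

Step 1 — compute v_13(x) by factoring powers of 13 out of the numerator and denominator: v_13(46/49) = 0. Step 2 — apply |x|_p = p^{-v_p(x)} = 13^{0} = 1.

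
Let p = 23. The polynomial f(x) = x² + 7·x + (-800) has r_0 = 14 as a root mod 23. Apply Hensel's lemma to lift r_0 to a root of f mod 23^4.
r_3 = 279809 (mod 279841)

Hensel: r_{i+1} = r_i − f(r_i)·(f′(r_i))^{-1} mod 23^{i+2}, f′(x) = 2x + 7. Iterate:
  r_0 = 14 (mod 23)
  r_1 = 497 (mod 529)
  r_2 = 12135 (mod 12167)
  r_3 = 279809 (mod 279841)
Final: r = 279809 satisfies f(r) ≡ 0 mod 23^4.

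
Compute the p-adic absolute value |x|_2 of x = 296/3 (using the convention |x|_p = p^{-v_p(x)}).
|296/3|_2 = 1/8

Step 1 — compute v_2(x) by factoring powers of 2 out of the numerator and denominator: v_2(296/3) = 3. Step 2 — apply |x|_p = p^{-v_p(x)} = 2^{-3} = 1/8.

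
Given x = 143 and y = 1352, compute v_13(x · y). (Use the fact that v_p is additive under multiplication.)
v_13(193336) = 3

v_p(x) = 1 (factor: 143 = 13^1 · 11); v_p(y) = 2 (factor: 1352 = 13^2 · 8). Additivity: v_p(xy) = v_p(x) + v_p(y) = 1 + 2 = 3. (Direct check: xy = 193336 = 13^3 · (88).)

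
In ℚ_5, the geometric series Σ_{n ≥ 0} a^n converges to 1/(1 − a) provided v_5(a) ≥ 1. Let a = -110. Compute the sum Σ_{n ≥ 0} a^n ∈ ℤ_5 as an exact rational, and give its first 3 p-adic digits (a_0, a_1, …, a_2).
Σ a^n = 1/(1 − a) = 1/111;  first 3 digits = (1, 3, 4)

v_5(a) = 1 ≥ 1, so the series converges in ℤ_5 to 1/(1 − a) = 1/(1 − (-110)) = 1/111. Expand this rational in ℤ_5: compute digits iteratively via d_i = x_i mod 5, x_{i+1} = (x_i − d_i)/5. The first 3 digits are (1, 3, 4).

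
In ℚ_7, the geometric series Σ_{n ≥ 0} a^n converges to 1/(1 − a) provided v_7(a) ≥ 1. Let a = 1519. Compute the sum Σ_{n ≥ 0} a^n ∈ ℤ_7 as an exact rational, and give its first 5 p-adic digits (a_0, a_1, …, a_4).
Σ a^n = 1/(1 − a) = -1/1518;  first 5 digits = (1, 0, 3, 4, 2)

v_7(a) = 2 ≥ 1, so the series converges in ℤ_7 to 1/(1 − a) = 1/(1 − 1519) = -1/1518. Expand this rational in ℤ_7: compute digits iteratively via d_i = x_i mod 7, x_{i+1} = (x_i − d_i)/7. The first 5 digits are (1, 0, 3, 4, 2).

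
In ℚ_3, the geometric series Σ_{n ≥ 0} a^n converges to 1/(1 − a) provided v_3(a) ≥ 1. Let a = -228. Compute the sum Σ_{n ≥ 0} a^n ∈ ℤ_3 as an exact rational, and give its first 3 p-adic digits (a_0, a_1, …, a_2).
Σ a^n = 1/(1 − a) = 1/229;  first 3 digits = (1, 2, 2)

v_3(a) = 1 ≥ 1, so the series converges in ℤ_3 to 1/(1 − a) = 1/(1 − (-228)) = 1/229. Expand this rational in ℤ_3: compute digits iteratively via d_i = x_i mod 3, x_{i+1} = (x_i − d_i)/3. The first 3 digits are (1, 2, 2).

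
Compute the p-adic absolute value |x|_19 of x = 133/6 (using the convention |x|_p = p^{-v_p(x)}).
|133/6|_19 = 1/19

Step 1 — compute v_19(x) by factoring powers of 19 out of the numerator and denominator: v_19(133/6) = 1. Step 2 — apply |x|_p = p^{-v_p(x)} = 19^{-1} = 1/19.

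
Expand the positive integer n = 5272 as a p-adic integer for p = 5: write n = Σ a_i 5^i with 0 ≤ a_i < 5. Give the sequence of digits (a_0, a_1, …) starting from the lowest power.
(a_0, a_1, …) = (2, 4, 0, 2, 3, 1)

Repeated division by 5 gives the digits low-to-high: 5272 = 2 + 4·5^1 + 2·5^3 + 3·5^4 + 1·5^5. Digit sequence: (2, 4, 0, 2, 3, 1).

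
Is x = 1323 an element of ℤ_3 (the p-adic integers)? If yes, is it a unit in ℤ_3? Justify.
x ∈ ℤ_3 but not a unit; v_3(x) = 3 > 0

ℤ_3 = {x ∈ ℚ_3 : v_3(x) ≥ 0} and ℤ_3^× = {x ∈ ℤ_3 : v_3(x) = 0}. Here v_3(1323) = v_3(num) − v_3(den) = 3; compare against these criteria.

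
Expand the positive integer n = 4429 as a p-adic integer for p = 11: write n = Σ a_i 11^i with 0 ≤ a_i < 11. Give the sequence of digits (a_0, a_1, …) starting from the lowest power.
(a_0, a_1, …) = (7, 6, 3, 3)

Repeated division by 11 gives the digits low-to-high: 4429 = 7 + 6·11^1 + 3·11^2 + 3·11^3. Digit sequence: (7, 6, 3, 3).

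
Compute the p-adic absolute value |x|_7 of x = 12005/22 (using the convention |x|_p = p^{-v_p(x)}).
|12005/22|_7 = 1/2401

Step 1 — compute v_7(x) by factoring powers of 7 out of the numerator and denominator: v_7(12005/22) = 4. Step 2 — apply |x|_p = p^{-v_p(x)} = 7^{-4} = 1/2401.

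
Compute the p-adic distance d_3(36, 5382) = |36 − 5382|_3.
d_3(36, 5382) = 1/243

Step 1 — x − y = 36 − 5382 = -5346. Step 2 — v_3(-5346) = 5 (factor: -5346 = −(3^5 · 22); the sign does not affect v_p). Step 3 — |x − y|_3 = 3^{-5} = 1/243.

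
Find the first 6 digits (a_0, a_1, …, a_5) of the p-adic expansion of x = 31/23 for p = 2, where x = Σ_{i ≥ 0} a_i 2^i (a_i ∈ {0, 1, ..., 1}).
(a_0, …, a_5) = (1, 0, 0, 1, 1, 1)

v_2(31/23) = 0 (numerator and denominator both coprime to 2), so x ∈ ℤ_2^×. Compute digits iteratively via a_i = x_i mod 2, x_{i+1} = (x_i − a_i)/2, with x_0 = x:
  x_0 = 31/23;  a_0 = 1;  x_1 = (x_0 − 1)/2 = 4/23
  x_1 = 4/23;  a_1 = 0;  x_2 = (x_1 − 0)/2 = 2/23
  x_2 = 2/23;  a_2 = 0;  x_3 = (x_2 − 0)/2 = 1/23
  x_3 = 1/23;  a_3 = 1;  x_4 = (x_3 − 1)/2 = -11/23
  x_4 = -11/23;  a_4 = 1;  x_5 = (x_4 − 1)/2 = -17/23
  x_5 = -17/23;  a_5 = 1;  x_6 = (x_5 − 1)/2 = -20/23
Digits: (1, 0, 0, 1, 1, 1).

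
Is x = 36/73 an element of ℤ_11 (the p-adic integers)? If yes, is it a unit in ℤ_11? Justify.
x ∈ ℤ_11^× (unit); v_11(x) = 0

ℤ_11 = {x ∈ ℚ_11 : v_11(x) ≥ 0} and ℤ_11^× = {x ∈ ℤ_11 : v_11(x) = 0}. Here v_11(36/73) = v_11(num) − v_11(den) = 0; compare against these criteria.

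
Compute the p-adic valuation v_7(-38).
v_7(-38) = 0

v_7(n) is the largest exponent k such that 7^k divides n. Factor out: -38 = -7^0 · 38. (Sign doesn't affect v_p.) So v_7(-38) = 0.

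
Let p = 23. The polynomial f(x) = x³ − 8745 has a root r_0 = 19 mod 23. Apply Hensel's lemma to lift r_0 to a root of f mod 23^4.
r_3 = 124219 (mod 279841)

Hensel: r_{i+1} = r_i − f(r_i)/f′(r_i) mod 23^{i+2}, where f′(x) = 3x². Iterate:
  r_0 = 19 (mod 23)
  r_1 = 433 (mod 529)
  r_2 = 2549 (mod 12167)
  r_3 = 124219 (mod 279841)
Final: r = 124219 with f(r) ≡ 0 mod 23^4.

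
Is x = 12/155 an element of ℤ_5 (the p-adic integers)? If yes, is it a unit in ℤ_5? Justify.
x ∉ ℤ_5 (v_5(x) = -1 < 0)

ℤ_5 = {x ∈ ℚ_5 : v_5(x) ≥ 0} and ℤ_5^× = {x ∈ ℤ_5 : v_5(x) = 0}. Here v_5(12/155) = v_5(num) − v_5(den) = -1; compare against these criteria.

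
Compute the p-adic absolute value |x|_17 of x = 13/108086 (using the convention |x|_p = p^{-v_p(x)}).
|13/108086|_17 = 4913

Step 1 — compute v_17(x) by factoring powers of 17 out of the numerator and denominator: v_17(13/108086) = -3. Step 2 — apply |x|_p = p^{-v_p(x)} = 17^{3} = 4913.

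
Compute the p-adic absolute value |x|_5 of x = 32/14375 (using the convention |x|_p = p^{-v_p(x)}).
|32/14375|_5 = 625

Step 1 — compute v_5(x) by factoring powers of 5 out of the numerator and denominator: v_5(32/14375) = -4. Step 2 — apply |x|_p = p^{-v_p(x)} = 5^{4} = 625.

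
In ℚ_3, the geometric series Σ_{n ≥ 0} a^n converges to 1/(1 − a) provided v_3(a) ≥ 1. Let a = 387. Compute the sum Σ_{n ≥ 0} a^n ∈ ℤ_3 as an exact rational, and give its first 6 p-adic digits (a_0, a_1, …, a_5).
Σ a^n = 1/(1 − a) = -1/386;  first 6 digits = (1, 0, 1, 2, 2, 2)

v_3(a) = 2 ≥ 1, so the series converges in ℤ_3 to 1/(1 − a) = 1/(1 − 387) = -1/386. Expand this rational in ℤ_3: compute digits iteratively via d_i = x_i mod 3, x_{i+1} = (x_i − d_i)/3. The first 6 digits are (1, 0, 1, 2, 2, 2).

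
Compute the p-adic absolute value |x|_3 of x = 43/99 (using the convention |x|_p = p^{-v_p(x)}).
|43/99|_3 = 9

Step 1 — compute v_3(x) by factoring powers of 3 out of the numerator and denominator: v_3(43/99) = -2. Step 2 — apply |x|_p = p^{-v_p(x)} = 3^{2} = 9.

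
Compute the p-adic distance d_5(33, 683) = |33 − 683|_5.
d_5(33, 683) = 1/25

Step 1 — x − y = 33 − 683 = -650. Step 2 — v_5(-650) = 2 (factor: -650 = −(5^2 · 26); the sign does not affect v_p). Step 3 — |x − y|_5 = 5^{-2} = 1/25.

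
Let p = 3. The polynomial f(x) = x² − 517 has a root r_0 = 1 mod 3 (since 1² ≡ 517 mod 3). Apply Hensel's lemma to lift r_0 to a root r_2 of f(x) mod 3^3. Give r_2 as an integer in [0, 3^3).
r_2 = 25 (mod 27)

Hensel's recurrence: r_{i+1} = r_i − f(r_i)·(f′(r_i))^{-1} mod 3^{i+2}, with f′(x) = 2x. Iterate:
  r_0 = 1 (mod 3)
  r_1 = 7 (mod 9)
  r_2 = 25 (mod 27)
Final: r_2 = 25, and one checks f(r_2) ≡ 0 mod 3^3.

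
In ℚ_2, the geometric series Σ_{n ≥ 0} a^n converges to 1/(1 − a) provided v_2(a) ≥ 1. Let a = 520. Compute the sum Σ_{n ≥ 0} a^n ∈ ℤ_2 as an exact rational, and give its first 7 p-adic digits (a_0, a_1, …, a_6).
Σ a^n = 1/(1 − a) = -1/519;  first 7 digits = (1, 0, 0, 1, 0, 0, 1)

v_2(a) = 3 ≥ 1, so the series converges in ℤ_2 to 1/(1 − a) = 1/(1 − 520) = -1/519. Expand this rational in ℤ_2: compute digits iteratively via d_i = x_i mod 2, x_{i+1} = (x_i − d_i)/2. The first 7 digits are (1, 0, 0, 1, 0, 0, 1).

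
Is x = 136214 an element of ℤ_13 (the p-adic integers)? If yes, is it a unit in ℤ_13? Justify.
x ∈ ℤ_13 but not a unit; v_13(x) = 3 > 0

ℤ_13 = {x ∈ ℚ_13 : v_13(x) ≥ 0} and ℤ_13^× = {x ∈ ℤ_13 : v_13(x) = 0}. Here v_13(136214) = v_13(num) − v_13(den) = 3; compare against these criteria.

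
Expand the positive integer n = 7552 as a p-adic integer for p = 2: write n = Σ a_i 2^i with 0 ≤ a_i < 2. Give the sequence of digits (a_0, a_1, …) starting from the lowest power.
(a_0, a_1, …) = (0, 0, 0, 0, 0, 0, 0, 1, 1, 0, 1, 1, 1)

Repeated division by 2 gives the digits low-to-high: 7552 = 1·2^7 + 1·2^8 + 1·2^10 + 1·2^11 + 1·2^12. Digit sequence: (0, 0, 0, 0, 0, 0, 0, 1, 1, 0, 1, 1, 1).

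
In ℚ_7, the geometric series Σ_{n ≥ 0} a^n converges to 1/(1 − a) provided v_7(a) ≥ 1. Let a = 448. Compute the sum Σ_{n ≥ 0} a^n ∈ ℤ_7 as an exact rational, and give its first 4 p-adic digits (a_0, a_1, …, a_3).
Σ a^n = 1/(1 − a) = -1/447;  first 4 digits = (1, 1, 3, 6)

v_7(a) = 1 ≥ 1, so the series converges in ℤ_7 to 1/(1 − a) = 1/(1 − 448) = -1/447. Expand this rational in ℤ_7: compute digits iteratively via d_i = x_i mod 7, x_{i+1} = (x_i − d_i)/7. The first 4 digits are (1, 1, 3, 6).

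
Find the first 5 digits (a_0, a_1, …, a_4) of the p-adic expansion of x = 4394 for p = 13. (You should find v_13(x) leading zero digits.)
(a_0, …, a_4) = (0, 0, 0, 2, 0)

v_13(4394) = 3, so a_0 = ... = a_2 = 0. Factor out: x = 13^3 · u with u = 2 a unit in ℤ_13. Expand u iteratively via a_{v+i} = u_i mod 13, u_{i+1} = (u_i − a_{v+i})/13:
  u_0 = 2;  a_3 = 2;  u_1 = (u_0 − 2)/13 = 0
  u_1 = 0;  a_4 = 0;  u_2 = (u_1 − 0)/13 = 0
Digits: (0, 0, 0, 2, 0).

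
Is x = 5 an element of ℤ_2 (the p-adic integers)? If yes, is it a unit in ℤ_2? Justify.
x ∈ ℤ_2^× (unit); v_2(x) = 0

ℤ_2 = {x ∈ ℚ_2 : v_2(x) ≥ 0} and ℤ_2^× = {x ∈ ℤ_2 : v_2(x) = 0}. Here v_2(5) = v_2(num) − v_2(den) = 0; compare against these criteria.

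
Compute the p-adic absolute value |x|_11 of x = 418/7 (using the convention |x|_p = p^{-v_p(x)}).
|418/7|_11 = 1/11

Step 1 — compute v_11(x) by factoring powers of 11 out of the numerator and denominator: v_11(418/7) = 1. Step 2 — apply |x|_p = p^{-v_p(x)} = 11^{-1} = 1/11.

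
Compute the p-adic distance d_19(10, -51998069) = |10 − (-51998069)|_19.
d_19(10, -51998069) = 1/2476099

Step 1 — x − y = 10 − (-51998069) = 51998079. Step 2 — v_19(51998079) = 5 (factor: 51998079 = (19^5 · 21); the sign does not affect v_p). Step 3 — |x − y|_19 = 19^{-5} = 1/2476099.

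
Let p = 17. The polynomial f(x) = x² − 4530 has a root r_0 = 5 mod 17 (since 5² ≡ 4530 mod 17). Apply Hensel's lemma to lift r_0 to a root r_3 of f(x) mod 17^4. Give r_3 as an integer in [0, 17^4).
r_3 = 19096 (mod 83521)

Hensel's recurrence: r_{i+1} = r_i − f(r_i)·(f′(r_i))^{-1} mod 17^{i+2}, with f′(x) = 2x. Iterate:
  r_0 = 5 (mod 17)
  r_1 = 22 (mod 289)
  r_2 = 4357 (mod 4913)
  r_3 = 19096 (mod 83521)
Final: r_3 = 19096, and one checks f(r_3) ≡ 0 mod 17^4.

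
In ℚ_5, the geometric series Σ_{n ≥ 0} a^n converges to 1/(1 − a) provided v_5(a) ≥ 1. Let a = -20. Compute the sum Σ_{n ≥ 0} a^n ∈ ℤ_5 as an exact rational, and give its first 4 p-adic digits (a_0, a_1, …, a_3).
Σ a^n = 1/(1 − a) = 1/21;  first 4 digits = (1, 1, 0, 4)

v_5(a) = 1 ≥ 1, so the series converges in ℤ_5 to 1/(1 − a) = 1/(1 − (-20)) = 1/21. Expand this rational in ℤ_5: compute digits iteratively via d_i = x_i mod 5, x_{i+1} = (x_i − d_i)/5. The first 4 digits are (1, 1, 0, 4).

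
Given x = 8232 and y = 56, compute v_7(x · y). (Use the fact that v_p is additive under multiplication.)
v_7(460992) = 4

v_p(x) = 3 (factor: 8232 = 7^3 · 24); v_p(y) = 1 (factor: 56 = 7^1 · 8). Additivity: v_p(xy) = v_p(x) + v_p(y) = 3 + 1 = 4. (Direct check: xy = 460992 = 7^4 · (192).)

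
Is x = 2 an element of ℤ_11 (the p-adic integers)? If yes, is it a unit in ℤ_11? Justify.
x ∈ ℤ_11^× (unit); v_11(x) = 0

ℤ_11 = {x ∈ ℚ_11 : v_11(x) ≥ 0} and ℤ_11^× = {x ∈ ℤ_11 : v_11(x) = 0}. Here v_11(2) = v_11(num) − v_11(den) = 0; compare against these criteria.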